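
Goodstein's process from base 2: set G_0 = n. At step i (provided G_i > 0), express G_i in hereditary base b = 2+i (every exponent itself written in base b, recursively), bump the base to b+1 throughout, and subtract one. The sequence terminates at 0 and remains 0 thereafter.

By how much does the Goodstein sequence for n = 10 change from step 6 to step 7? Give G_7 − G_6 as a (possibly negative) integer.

1853361269

10 —HB2→ 2^(2 + 1) + 2 —bump→ 3^(3 + 1) + 3 = 84 —(−1)→ 83
83 —HB3→ 3^(3 + 1) + 2 —bump→ 4^(4 + 1) + 2 = 1026 —(−1)→ 1025
1025 —HB4→ 4^(4 + 1) + 1 —bump→ 5^(5 + 1) + 1 = 15626 —(−1)→ 15625
15625 —HB5→ 5^(5 + 1) —bump→ 6^(6 + 1) = 279936 —(−1)→ 279935
279935 —HB6→ 5·6^6 + 5·6^5 + 5·6^4 + 5·6^3 + 5·6^2 + 5·6 + 5 —bump→ 5·7^7 + 5·7^5 + 5·7^4 + 5·7^3 + 5·7^2 + 5·7 + 5 = 4215755 —(−1)→ 4215754
4215754 —HB7→ 5·7^7 + 5·7^5 + 5·7^4 + 5·7^3 + 5·7^2 + 5·7 + 4 —bump→ 5·8^8 + 5·8^5 + 5·8^4 + 5·8^3 + 5·8^2 + 5·8 + 4 = 84073324 —(−1)→ 84073323
84073323 —HB8→ 5·8^8 + 5·8^5 + 5·8^4 + 5·8^3 + 5·8^2 + 5·8 + 3 —bump→ 5·9^9 + 5·9^5 + 5·9^4 + 5·9^3 + 5·9^2 + 5·9 + 3 = 1937434593 —(−1)→ 1937434592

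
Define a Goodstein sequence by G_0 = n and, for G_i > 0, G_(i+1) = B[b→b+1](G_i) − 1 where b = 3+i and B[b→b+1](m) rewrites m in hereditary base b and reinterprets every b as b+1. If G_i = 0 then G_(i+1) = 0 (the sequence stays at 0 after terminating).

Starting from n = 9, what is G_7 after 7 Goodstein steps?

25

step 0: 9 = 3^2; sub 4 for 3: 4^2; = 16; G_1 = 16−1 = 15
step 1: 15 = 3·4 + 3; sub 5 for 4: 3·5 + 3; = 18; G_2 = 18−1 = 17
step 2: 17 = 3·5 + 2; sub 6 for 5: 3·6 + 2; = 20; G_3 = 20−1 = 19
step 3: 19 = 3·6 + 1; sub 7 for 6: 3·7 + 1; = 22; G_4 = 22−1 = 21
step 4: 21 = 3·7; sub 8 for 7: 3·8; = 24; G_5 = 24−1 = 23
step 5: 23 = 2·8 + 7; sub 9 for 8: 2·9 + 7; = 25; G_6 = 25−1 = 24
step 6: 24 = 2·9 + 6; sub 10 for 9: 2·10 + 6; = 26; G_7 = 26−1 = 25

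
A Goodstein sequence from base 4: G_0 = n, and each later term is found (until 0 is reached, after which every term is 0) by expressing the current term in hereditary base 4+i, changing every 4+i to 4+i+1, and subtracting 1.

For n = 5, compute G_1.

G_0=5  [base 4] 4 + 1  →[4↦5]→  5 + 1 = 6  −1 ⇒ G_1=5
G_1=5  [base 5] 5  →[5↦6]→  6 = 6  −1 ⇒ G_2=5

5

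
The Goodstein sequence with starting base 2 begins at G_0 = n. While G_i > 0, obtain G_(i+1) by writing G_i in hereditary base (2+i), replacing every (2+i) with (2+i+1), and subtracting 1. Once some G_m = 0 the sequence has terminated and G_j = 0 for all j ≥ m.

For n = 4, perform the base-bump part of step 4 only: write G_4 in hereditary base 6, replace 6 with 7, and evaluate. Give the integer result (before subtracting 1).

110

step 0: 4 = 2^2; sub 3 for 2: 3^3; = 27; G_1 = 27−1 = 26
step 1: 26 = 2·3^2 + 2·3 + 2; sub 4 for 3: 2·4^2 + 2·4 + 2; = 42; G_2 = 42−1 = 41
step 2: 41 = 2·4^2 + 2·4 + 1; sub 5 for 4: 2·5^2 + 2·5 + 1; = 61; G_3 = 61−1 = 60
step 3: 60 = 2·5^2 + 2·5; sub 6 for 5: 2·6^2 + 2·6; = 84; G_4 = 84−1 = 83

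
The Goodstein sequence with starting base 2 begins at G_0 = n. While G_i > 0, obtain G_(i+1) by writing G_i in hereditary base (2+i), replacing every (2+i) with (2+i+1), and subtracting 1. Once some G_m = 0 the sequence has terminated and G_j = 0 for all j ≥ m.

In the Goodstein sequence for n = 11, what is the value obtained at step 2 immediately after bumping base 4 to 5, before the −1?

G_0=11  [base 2] 2^(2 + 1) + 2 + 1  →[2↦3]→  3^(3 + 1) + 3 + 1 = 85  −1 ⇒ G_1=84
G_1=84  [base 3] 3^(3 + 1) + 3  →[3↦4]→  4^(4 + 1) + 4 = 1028  −1 ⇒ G_2=1027
G_2=1027  [base 4] 4^(4 + 1) + 3  →[4↦5]→  5^(5 + 1) + 3 = 15628  −1 ⇒ G_3=15627

15628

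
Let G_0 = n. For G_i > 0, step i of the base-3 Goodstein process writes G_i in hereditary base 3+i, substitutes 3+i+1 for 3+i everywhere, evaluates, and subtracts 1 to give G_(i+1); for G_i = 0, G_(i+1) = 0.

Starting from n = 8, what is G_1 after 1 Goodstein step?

i=0: 8 = 2·3 + 2 (b=3); 3→4: 2·4 + 2 = 10; 10−1 = 9
i=1: 9 = 2·4 + 1 (b=4); 4→5: 2·5 + 1 = 11; 11−1 = 10

9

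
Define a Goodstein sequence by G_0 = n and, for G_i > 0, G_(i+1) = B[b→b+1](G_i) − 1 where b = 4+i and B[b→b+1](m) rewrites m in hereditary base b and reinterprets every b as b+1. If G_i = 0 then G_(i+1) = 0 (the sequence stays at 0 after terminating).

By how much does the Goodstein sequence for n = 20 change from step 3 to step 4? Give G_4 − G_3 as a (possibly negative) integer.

i=0: 20 = 4^2 + 4 (b=4); 4→5: 5^2 + 5 = 30; 30−1 = 29
i=1: 29 = 5^2 + 4 (b=5); 5→6: 6^2 + 4 = 40; 40−1 = 39
i=2: 39 = 6^2 + 3 (b=6); 6→7: 7^2 + 3 = 52; 52−1 = 51
i=3: 51 = 7^2 + 2 (b=7); 7→8: 8^2 + 2 = 66; 66−1 = 65

14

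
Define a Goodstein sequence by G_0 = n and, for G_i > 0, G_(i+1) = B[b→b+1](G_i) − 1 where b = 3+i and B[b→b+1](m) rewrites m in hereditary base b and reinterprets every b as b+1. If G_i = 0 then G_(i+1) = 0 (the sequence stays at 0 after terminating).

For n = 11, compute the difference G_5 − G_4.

4

step 0: 11 = 3^2 + 2; sub 4 for 3: 4^2 + 2; = 18; G_1 = 18−1 = 17
step 1: 17 = 4^2 + 1; sub 5 for 4: 5^2 + 1; = 26; G_2 = 26−1 = 25
step 2: 25 = 5^2; sub 6 for 5: 6^2; = 36; G_3 = 36−1 = 35
step 3: 35 = 5·6 + 5; sub 7 for 6: 5·7 + 5; = 40; G_4 = 40−1 = 39
step 4: 39 = 5·7 + 4; sub 8 for 7: 5·8 + 4; = 44; G_5 = 44−1 = 43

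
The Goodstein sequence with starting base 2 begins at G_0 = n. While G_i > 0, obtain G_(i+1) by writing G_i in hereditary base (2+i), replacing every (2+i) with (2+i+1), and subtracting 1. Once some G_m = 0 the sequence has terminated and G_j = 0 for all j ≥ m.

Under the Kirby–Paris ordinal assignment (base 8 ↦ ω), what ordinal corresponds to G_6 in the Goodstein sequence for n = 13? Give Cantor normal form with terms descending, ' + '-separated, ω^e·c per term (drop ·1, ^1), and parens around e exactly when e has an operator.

ω^(ω + 1) + ω^3·3 + ω^2·3 + ω·2 + 7

(0) 13|_2 = 2^(2 + 1) + 2^2 + 1 ↦ 3^(3 + 1) + 3^3 + 1|_3 = 109 ⇒ 108
(1) 108|_3 = 3^(3 + 1) + 3^3 ↦ 4^(4 + 1) + 4^4|_4 = 1280 ⇒ 1279
(2) 1279|_4 = 4^(4 + 1) + 3·4^3 + 3·4^2 + 3·4 + 3 ↦ 5^(5 + 1) + 3·5^3 + 3·5^2 + 3·5 + 3|_5 = 16093 ⇒ 16092
(3) 16092|_5 = 5^(5 + 1) + 3·5^3 + 3·5^2 + 3·5 + 2 ↦ 6^(6 + 1) + 3·6^3 + 3·6^2 + 3·6 + 2|_6 = 280712 ⇒ 280711
(4) 280711|_6 = 6^(6 + 1) + 3·6^3 + 3·6^2 + 3·6 + 1 ↦ 7^(7 + 1) + 3·7^3 + 3·7^2 + 3·7 + 1|_7 = 5765999 ⇒ 5765998
(5) 5765998|_7 = 7^(7 + 1) + 3·7^3 + 3·7^2 + 3·7 ↦ 8^(8 + 1) + 3·8^3 + 3·8^2 + 3·8|_8 = 134219480 ⇒ 134219479
(6) 134219479|_8 = 8^(8 + 1) + 3·8^3 + 3·8^2 + 2·8 + 7 ↦ 9^(9 + 1) + 3·9^3 + 3·9^2 + 2·9 + 7|_9 = 3486786856 ⇒ 3486786855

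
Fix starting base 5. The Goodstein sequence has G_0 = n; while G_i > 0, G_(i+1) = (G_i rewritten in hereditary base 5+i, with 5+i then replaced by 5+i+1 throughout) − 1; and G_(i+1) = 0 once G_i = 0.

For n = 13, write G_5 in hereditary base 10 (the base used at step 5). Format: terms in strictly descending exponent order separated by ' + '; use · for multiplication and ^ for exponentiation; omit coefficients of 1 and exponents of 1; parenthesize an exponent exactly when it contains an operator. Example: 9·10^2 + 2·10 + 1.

base 5: 13 = 2·5 + 3; at 6: 2·6 + 3 = 15; next = 14
base 6: 14 = 2·6 + 2; at 7: 2·7 + 2 = 16; next = 15
base 7: 15 = 2·7 + 1; at 8: 2·8 + 1 = 17; next = 16
base 8: 16 = 2·8; at 9: 2·9 = 18; next = 17
base 9: 17 = 9 + 8; at 10: 10 + 8 = 18; next = 17
base 10: 17 = 10 + 7; at 11: 11 + 7 = 18; next = 17

10 + 7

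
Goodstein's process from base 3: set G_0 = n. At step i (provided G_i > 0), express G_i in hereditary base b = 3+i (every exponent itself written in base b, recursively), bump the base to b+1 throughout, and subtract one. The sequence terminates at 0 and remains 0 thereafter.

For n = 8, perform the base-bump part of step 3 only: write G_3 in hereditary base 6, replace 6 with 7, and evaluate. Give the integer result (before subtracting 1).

12

[0] 8 ≡ 2·3 + 2 (base 3). Lift 4: 10. −1: 9.
[1] 9 ≡ 2·4 + 1 (base 4). Lift 5: 11. −1: 10.
[2] 10 ≡ 2·5 (base 5). Lift 6: 12. −1: 11.
[3] 11 ≡ 6 + 5 (base 6). Lift 7: 12. −1: 11.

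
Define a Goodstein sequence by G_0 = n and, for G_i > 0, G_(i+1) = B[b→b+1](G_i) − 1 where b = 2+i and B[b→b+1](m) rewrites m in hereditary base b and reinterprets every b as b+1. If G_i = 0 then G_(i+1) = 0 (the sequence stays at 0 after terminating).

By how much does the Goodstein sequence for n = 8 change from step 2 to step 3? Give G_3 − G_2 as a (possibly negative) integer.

5757

base 2: 8 = 2^(2 + 1); at 3: 3^(3 + 1) = 81; next = 80
base 3: 80 = 2·3^3 + 2·3^2 + 2·3 + 2; at 4: 2·4^4 + 2·4^2 + 2·4 + 2 = 554; next = 553
base 4: 553 = 2·4^4 + 2·4^2 + 2·4 + 1; at 5: 2·5^5 + 2·5^2 + 2·5 + 1 = 6311; next = 6310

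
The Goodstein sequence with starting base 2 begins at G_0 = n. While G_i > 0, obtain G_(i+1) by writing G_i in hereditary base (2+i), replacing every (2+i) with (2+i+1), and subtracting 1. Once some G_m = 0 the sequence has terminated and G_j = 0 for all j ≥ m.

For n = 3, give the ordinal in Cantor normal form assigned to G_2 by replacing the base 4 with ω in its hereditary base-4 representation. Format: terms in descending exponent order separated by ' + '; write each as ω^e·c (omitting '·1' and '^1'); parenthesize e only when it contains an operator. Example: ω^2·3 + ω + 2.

3 —HB2→ 2 + 1 —bump→ 3 + 1 = 4 —(−1)→ 3
3 —HB3→ 3 —bump→ 4 = 4 —(−1)→ 3

3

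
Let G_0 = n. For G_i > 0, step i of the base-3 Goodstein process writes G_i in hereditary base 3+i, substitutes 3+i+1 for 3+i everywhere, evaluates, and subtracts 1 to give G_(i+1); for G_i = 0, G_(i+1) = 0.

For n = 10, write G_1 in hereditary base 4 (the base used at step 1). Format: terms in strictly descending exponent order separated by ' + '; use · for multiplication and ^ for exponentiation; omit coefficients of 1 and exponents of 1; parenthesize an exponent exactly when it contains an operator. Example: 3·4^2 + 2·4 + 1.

step 0: 10 = 3^2 + 1; sub 4 for 3: 4^2 + 1; = 17; G_1 = 17−1 = 16
step 1: 16 = 4^2; sub 5 for 4: 5^2; = 25; G_2 = 25−1 = 24

4^2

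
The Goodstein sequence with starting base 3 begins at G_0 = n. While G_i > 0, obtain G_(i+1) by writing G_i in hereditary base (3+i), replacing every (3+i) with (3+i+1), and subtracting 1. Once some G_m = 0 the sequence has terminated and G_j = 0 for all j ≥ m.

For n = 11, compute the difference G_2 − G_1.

G_0=11  [base 3] 3^2 + 2  →[3↦4]→  4^2 + 2 = 18  −1 ⇒ G_1=17
G_1=17  [base 4] 4^2 + 1  →[4↦5]→  5^2 + 1 = 26  −1 ⇒ G_2=25

8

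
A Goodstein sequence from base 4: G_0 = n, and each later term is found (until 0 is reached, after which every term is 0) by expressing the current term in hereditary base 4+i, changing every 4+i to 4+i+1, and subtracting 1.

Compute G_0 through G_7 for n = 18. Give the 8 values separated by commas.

18, 26, 36, 48, 53, 58, 63, 68

(0) 18|_4 = 4^2 + 2 ↦ 5^2 + 2|_5 = 27 ⇒ 26
(1) 26|_5 = 5^2 + 1 ↦ 6^2 + 1|_6 = 37 ⇒ 36
(2) 36|_6 = 6^2 ↦ 7^2|_7 = 49 ⇒ 48
(3) 48|_7 = 6·7 + 6 ↦ 6·8 + 6|_8 = 54 ⇒ 53
(4) 53|_8 = 6·8 + 5 ↦ 6·9 + 5|_9 = 59 ⇒ 58
(5) 58|_9 = 6·9 + 4 ↦ 6·10 + 4|_10 = 64 ⇒ 63
(6) 63|_10 = 6·10 + 3 ↦ 6·11 + 3|_11 = 69 ⇒ 68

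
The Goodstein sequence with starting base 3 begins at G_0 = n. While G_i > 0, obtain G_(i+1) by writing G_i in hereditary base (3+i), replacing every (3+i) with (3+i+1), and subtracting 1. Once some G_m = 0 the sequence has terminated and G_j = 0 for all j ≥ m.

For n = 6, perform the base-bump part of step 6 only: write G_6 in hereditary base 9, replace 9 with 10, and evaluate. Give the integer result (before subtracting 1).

6

step 0: 6 = 2·3; sub 4 for 3: 2·4; = 8; G_1 = 8−1 = 7
step 1: 7 = 4 + 3; sub 5 for 4: 5 + 3; = 8; G_2 = 8−1 = 7
step 2: 7 = 5 + 2; sub 6 for 5: 6 + 2; = 8; G_3 = 8−1 = 7
step 3: 7 = 6 + 1; sub 7 for 6: 7 + 1; = 8; G_4 = 8−1 = 7
step 4: 7 = 7; sub 8 for 7: 8; = 8; G_5 = 8−1 = 7
step 5: 7 = 7; sub 9 for 8: 7; = 7; G_6 = 7−1 = 6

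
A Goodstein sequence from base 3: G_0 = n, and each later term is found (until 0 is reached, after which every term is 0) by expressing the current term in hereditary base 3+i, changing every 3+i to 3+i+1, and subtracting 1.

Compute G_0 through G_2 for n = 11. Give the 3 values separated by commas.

11, 17, 25

G_0 = 11. HB_3(11) = 3^2 + 2. Bump = 18. G_1 = 17.
G_1 = 17. HB_4(17) = 4^2 + 1. Bump = 26. G_2 = 25.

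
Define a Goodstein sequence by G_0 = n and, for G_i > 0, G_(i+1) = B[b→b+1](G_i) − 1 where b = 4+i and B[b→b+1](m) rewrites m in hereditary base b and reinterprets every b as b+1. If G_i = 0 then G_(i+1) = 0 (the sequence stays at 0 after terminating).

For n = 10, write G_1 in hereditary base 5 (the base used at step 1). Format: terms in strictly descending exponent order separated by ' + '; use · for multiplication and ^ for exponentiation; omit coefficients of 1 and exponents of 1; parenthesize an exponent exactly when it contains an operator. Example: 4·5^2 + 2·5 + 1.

(0) 10|_4 = 2·4 + 2 ↦ 2·5 + 2|_5 = 12 ⇒ 11
(1) 11|_5 = 2·5 + 1 ↦ 2·6 + 1|_6 = 13 ⇒ 12

2·5 + 1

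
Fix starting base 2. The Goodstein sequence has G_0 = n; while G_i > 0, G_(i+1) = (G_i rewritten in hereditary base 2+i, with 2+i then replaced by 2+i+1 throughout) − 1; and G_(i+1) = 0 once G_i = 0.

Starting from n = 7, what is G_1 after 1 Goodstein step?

30

base 2: 7 = 2^2 + 2 + 1; at 3: 3^3 + 3 + 1 = 31; next = 30
base 3: 30 = 3^3 + 3; at 4: 4^4 + 4 = 260; next = 259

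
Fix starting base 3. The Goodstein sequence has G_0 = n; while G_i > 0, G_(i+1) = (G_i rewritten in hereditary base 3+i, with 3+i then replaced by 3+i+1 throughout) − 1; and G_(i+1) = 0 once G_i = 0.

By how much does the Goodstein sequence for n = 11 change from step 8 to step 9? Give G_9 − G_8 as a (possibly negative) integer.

G_0=11  [base 3] 3^2 + 2  →[3↦4]→  4^2 + 2 = 18  −1 ⇒ G_1=17
G_1=17  [base 4] 4^2 + 1  →[4↦5]→  5^2 + 1 = 26  −1 ⇒ G_2=25
G_2=25  [base 5] 5^2  →[5↦6]→  6^2 = 36  −1 ⇒ G_3=35
G_3=35  [base 6] 5·6 + 5  →[6↦7]→  5·7 + 5 = 40  −1 ⇒ G_4=39
G_4=39  [base 7] 5·7 + 4  →[7↦8]→  5·8 + 4 = 44  −1 ⇒ G_5=43
G_5=43  [base 8] 5·8 + 3  →[8↦9]→  5·9 + 3 = 48  −1 ⇒ G_6=47
G_6=47  [base 9] 5·9 + 2  →[9↦10]→  5·10 + 2 = 52  −1 ⇒ G_7=51
G_7=51  [base 10] 5·10 + 1  →[10↦11]→  5·11 + 1 = 56  −1 ⇒ G_8=55
G_8=55  [base 11] 5·11  →[11↦12]→  5·12 = 60  −1 ⇒ G_9=59

4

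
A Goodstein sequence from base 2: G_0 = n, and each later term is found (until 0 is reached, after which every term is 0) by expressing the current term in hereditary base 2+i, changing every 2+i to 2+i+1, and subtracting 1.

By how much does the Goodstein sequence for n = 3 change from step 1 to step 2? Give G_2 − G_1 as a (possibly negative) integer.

[0] 3 ≡ 2 + 1 (base 2). Lift 3: 4. −1: 3.
[1] 3 ≡ 3 (base 3). Lift 4: 4. −1: 3.

0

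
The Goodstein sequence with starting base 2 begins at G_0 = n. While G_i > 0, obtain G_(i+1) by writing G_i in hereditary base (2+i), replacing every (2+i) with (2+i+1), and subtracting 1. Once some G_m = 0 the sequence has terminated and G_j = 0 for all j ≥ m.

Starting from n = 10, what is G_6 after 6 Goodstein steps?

84073323

G_0 = 10. HB_2(10) = 2^(2 + 1) + 2. Bump = 84. G_1 = 83.
G_1 = 83. HB_3(83) = 3^(3 + 1) + 2. Bump = 1026. G_2 = 1025.
G_2 = 1025. HB_4(1025) = 4^(4 + 1) + 1. Bump = 15626. G_3 = 15625.
G_3 = 15625. HB_5(15625) = 5^(5 + 1). Bump = 279936. G_4 = 279935.
G_4 = 279935. HB_6(279935) = 5·6^6 + 5·6^5 + 5·6^4 + 5·6^3 + 5·6^2 + 5·6 + 5. Bump = 4215755. G_5 = 4215754.
G_5 = 4215754. HB_7(4215754) = 5·7^7 + 5·7^5 + 5·7^4 + 5·7^3 + 5·7^2 + 5·7 + 4. Bump = 84073324. G_6 = 84073323.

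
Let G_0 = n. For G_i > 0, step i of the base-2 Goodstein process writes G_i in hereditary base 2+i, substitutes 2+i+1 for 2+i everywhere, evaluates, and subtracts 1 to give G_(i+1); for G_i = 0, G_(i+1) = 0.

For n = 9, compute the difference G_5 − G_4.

step 0: 9 = 2^(2 + 1) + 1; sub 3 for 2: 3^(3 + 1) + 1; = 82; G_1 = 82−1 = 81
step 1: 81 = 3^(3 + 1); sub 4 for 3: 4^(4 + 1); = 1024; G_2 = 1024−1 = 1023
step 2: 1023 = 3·4^4 + 3·4^3 + 3·4^2 + 3·4 + 3; sub 5 for 4: 3·5^5 + 3·5^3 + 3·5^2 + 3·5 + 3; = 9843; G_3 = 9843−1 = 9842
step 3: 9842 = 3·5^5 + 3·5^3 + 3·5^2 + 3·5 + 2; sub 6 for 5: 3·6^6 + 3·6^3 + 3·6^2 + 3·6 + 2; = 140744; G_4 = 140744−1 = 140743
step 4: 140743 = 3·6^6 + 3·6^3 + 3·6^2 + 3·6 + 1; sub 7 for 6: 3·7^7 + 3·7^3 + 3·7^2 + 3·7 + 1; = 2471827; G_5 = 2471827−1 = 2471826

2331083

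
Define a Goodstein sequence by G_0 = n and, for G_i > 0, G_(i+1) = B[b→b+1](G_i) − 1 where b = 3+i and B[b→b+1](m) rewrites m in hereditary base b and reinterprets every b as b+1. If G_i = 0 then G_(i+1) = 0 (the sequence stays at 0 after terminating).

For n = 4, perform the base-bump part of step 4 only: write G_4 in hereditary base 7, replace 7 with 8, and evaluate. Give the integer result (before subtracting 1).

G_0 = 4. HB_3(4) = 3 + 1. Bump = 5. G_1 = 4.
G_1 = 4. HB_4(4) = 4. Bump = 5. G_2 = 4.
G_2 = 4. HB_5(4) = 4. Bump = 4. G_3 = 3.
G_3 = 3. HB_6(3) = 3. Bump = 3. G_4 = 2.

2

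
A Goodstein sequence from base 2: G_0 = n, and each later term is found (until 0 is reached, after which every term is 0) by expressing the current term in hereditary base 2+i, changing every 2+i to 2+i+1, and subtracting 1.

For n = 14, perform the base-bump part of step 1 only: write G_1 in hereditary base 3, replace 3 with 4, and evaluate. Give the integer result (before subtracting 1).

1282

(0) 14|_2 = 2^(2 + 1) + 2^2 + 2 ↦ 3^(3 + 1) + 3^3 + 3|_3 = 111 ⇒ 110
(1) 110|_3 = 3^(3 + 1) + 3^3 + 2 ↦ 4^(4 + 1) + 4^4 + 2|_4 = 1282 ⇒ 1281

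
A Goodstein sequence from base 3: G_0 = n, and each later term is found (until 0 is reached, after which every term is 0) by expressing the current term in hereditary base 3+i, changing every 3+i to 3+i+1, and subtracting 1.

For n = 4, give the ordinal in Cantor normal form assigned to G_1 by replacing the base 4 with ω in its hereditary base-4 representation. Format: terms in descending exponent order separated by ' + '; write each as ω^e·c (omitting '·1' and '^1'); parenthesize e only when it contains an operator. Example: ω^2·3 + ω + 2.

ω

4 —HB3→ 3 + 1 —bump→ 4 + 1 = 5 —(−1)→ 4
4 —HB4→ 4 —bump→ 5 = 5 —(−1)→ 4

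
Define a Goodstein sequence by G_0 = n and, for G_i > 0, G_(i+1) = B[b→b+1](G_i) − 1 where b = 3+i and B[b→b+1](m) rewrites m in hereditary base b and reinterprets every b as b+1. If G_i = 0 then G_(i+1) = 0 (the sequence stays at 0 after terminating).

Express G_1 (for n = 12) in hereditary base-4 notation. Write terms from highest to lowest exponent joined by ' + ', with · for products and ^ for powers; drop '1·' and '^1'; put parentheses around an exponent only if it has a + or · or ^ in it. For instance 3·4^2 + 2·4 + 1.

base 3: 12 = 3^2 + 3; at 4: 4^2 + 4 = 20; next = 19
base 4: 19 = 4^2 + 3; at 5: 5^2 + 3 = 28; next = 27

4^2 + 3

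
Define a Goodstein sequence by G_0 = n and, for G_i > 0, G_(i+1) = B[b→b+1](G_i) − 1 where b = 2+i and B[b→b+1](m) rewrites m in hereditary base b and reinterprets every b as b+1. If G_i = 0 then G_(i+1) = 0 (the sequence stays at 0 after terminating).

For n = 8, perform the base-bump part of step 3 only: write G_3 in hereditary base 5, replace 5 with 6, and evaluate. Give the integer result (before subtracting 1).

93396

step 0: 8 = 2^(2 + 1); sub 3 for 2: 3^(3 + 1); = 81; G_1 = 81−1 = 80
step 1: 80 = 2·3^3 + 2·3^2 + 2·3 + 2; sub 4 for 3: 2·4^4 + 2·4^2 + 2·4 + 2; = 554; G_2 = 554−1 = 553
step 2: 553 = 2·4^4 + 2·4^2 + 2·4 + 1; sub 5 for 4: 2·5^5 + 2·5^2 + 2·5 + 1; = 6311; G_3 = 6311−1 = 6310
step 3: 6310 = 2·5^5 + 2·5^2 + 2·5; sub 6 for 5: 2·6^6 + 2·6^2 + 2·6; = 93396; G_4 = 93396−1 = 93395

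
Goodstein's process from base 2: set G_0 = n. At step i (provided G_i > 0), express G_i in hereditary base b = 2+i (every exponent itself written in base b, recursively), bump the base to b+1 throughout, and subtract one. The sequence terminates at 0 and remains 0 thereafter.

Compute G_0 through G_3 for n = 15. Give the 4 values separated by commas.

15, 111, 1283, 18752

G_0=15  [base 2] 2^(2 + 1) + 2^2 + 2 + 1  →[2↦3]→  3^(3 + 1) + 3^3 + 3 + 1 = 112  −1 ⇒ G_1=111
G_1=111  [base 3] 3^(3 + 1) + 3^3 + 3  →[3↦4]→  4^(4 + 1) + 4^4 + 4 = 1284  −1 ⇒ G_2=1283
G_2=1283  [base 4] 4^(4 + 1) + 4^4 + 3  →[4↦5]→  5^(5 + 1) + 5^5 + 3 = 18753  −1 ⇒ G_3=18752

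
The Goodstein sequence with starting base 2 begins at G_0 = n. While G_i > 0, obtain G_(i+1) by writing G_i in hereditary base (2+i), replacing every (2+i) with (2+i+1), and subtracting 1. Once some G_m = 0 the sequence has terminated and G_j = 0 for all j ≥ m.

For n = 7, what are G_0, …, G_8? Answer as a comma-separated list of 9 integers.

7, 30, 259, 3127, 46657, 823543, 16777215, 37665879, 77777775

step 0: 7 = 2^2 + 2 + 1; sub 3 for 2: 3^3 + 3 + 1; = 31; G_1 = 31−1 = 30
step 1: 30 = 3^3 + 3; sub 4 for 3: 4^4 + 4; = 260; G_2 = 260−1 = 259
step 2: 259 = 4^4 + 3; sub 5 for 4: 5^5 + 3; = 3128; G_3 = 3128−1 = 3127
step 3: 3127 = 5^5 + 2; sub 6 for 5: 6^6 + 2; = 46658; G_4 = 46658−1 = 46657
step 4: 46657 = 6^6 + 1; sub 7 for 6: 7^7 + 1; = 823544; G_5 = 823544−1 = 823543
step 5: 823543 = 7^7; sub 8 for 7: 8^8; = 16777216; G_6 = 16777216−1 = 16777215
step 6: 16777215 = 7·8^7 + 7·8^6 + 7·8^5 + 7·8^4 + 7·8^3 + 7·8^2 + 7·8 + 7; sub 9 for 8: 7·9^7 + 7·9^6 + 7·9^5 + 7·9^4 + 7·9^3 + 7·9^2 + 7·9 + 7; = 37665880; G_7 = 37665880−1 = 37665879
step 7: 37665879 = 7·9^7 + 7·9^6 + 7·9^5 + 7·9^4 + 7·9^3 + 7·9^2 + 7·9 + 6; sub 10 for 9: 7·10^7 + 7·10^6 + 7·10^5 + 7·10^4 + 7·10^3 + 7·10^2 + 7·10 + 6; = 77777776; G_8 = 77777776−1 = 77777775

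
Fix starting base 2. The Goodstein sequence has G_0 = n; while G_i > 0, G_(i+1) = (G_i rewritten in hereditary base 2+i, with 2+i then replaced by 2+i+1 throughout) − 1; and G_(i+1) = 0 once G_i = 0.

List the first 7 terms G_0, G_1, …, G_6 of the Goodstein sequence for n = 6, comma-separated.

base 2: 6 = 2^2 + 2; at 3: 3^3 + 3 = 30; next = 29
base 3: 29 = 3^3 + 2; at 4: 4^4 + 2 = 258; next = 257
base 4: 257 = 4^4 + 1; at 5: 5^5 + 1 = 3126; next = 3125
base 5: 3125 = 5^5; at 6: 6^6 = 46656; next = 46655
base 6: 46655 = 5·6^5 + 5·6^4 + 5·6^3 + 5·6^2 + 5·6 + 5; at 7: 5·7^5 + 5·7^4 + 5·7^3 + 5·7^2 + 5·7 + 5 = 98040; next = 98039
base 7: 98039 = 5·7^5 + 5·7^4 + 5·7^3 + 5·7^2 + 5·7 + 4; at 8: 5·8^5 + 5·8^4 + 5·8^3 + 5·8^2 + 5·8 + 4 = 187244; next = 187243

6, 29, 257, 3125, 46655, 98039, 187243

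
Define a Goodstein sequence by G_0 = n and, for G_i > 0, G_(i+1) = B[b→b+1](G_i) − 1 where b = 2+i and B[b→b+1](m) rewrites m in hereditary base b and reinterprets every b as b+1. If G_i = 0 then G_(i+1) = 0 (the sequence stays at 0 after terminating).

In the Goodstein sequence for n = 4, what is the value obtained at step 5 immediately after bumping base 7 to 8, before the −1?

base 2: 4 = 2^2; at 3: 3^3 = 27; next = 26
base 3: 26 = 2·3^2 + 2·3 + 2; at 4: 2·4^2 + 2·4 + 2 = 42; next = 41
base 4: 41 = 2·4^2 + 2·4 + 1; at 5: 2·5^2 + 2·5 + 1 = 61; next = 60
base 5: 60 = 2·5^2 + 2·5; at 6: 2·6^2 + 2·6 = 84; next = 83
base 6: 83 = 2·6^2 + 6 + 5; at 7: 2·7^2 + 7 + 5 = 110; next = 109
base 7: 109 = 2·7^2 + 7 + 4; at 8: 2·8^2 + 8 + 4 = 140; next = 139

140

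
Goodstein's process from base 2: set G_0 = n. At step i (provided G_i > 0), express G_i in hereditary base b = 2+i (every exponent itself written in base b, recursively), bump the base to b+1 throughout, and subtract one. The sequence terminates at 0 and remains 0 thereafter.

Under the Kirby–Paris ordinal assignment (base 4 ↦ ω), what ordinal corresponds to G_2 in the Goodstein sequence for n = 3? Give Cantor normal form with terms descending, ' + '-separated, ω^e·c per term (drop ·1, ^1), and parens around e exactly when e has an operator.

3

i=0: 3 = 2 + 1 (b=2); 2→3: 3 + 1 = 4; 4−1 = 3
i=1: 3 = 3 (b=3); 3→4: 4 = 4; 4−1 = 3
i=2: 3 = 3 (b=4); 4→5: 3 = 3; 3−1 = 2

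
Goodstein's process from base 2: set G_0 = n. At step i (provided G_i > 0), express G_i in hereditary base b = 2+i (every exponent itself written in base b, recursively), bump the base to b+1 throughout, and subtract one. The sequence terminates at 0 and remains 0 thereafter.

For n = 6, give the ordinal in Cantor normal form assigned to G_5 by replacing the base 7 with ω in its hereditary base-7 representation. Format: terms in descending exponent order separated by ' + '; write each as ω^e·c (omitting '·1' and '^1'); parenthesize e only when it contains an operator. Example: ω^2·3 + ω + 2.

[0] 6 ≡ 2^2 + 2 (base 2). Lift 3: 30. −1: 29.
[1] 29 ≡ 3^3 + 2 (base 3). Lift 4: 258. −1: 257.
[2] 257 ≡ 4^4 + 1 (base 4). Lift 5: 3126. −1: 3125.
[3] 3125 ≡ 5^5 (base 5). Lift 6: 46656. −1: 46655.
[4] 46655 ≡ 5·6^5 + 5·6^4 + 5·6^3 + 5·6^2 + 5·6 + 5 (base 6). Lift 7: 98040. −1: 98039.
[5] 98039 ≡ 5·7^5 + 5·7^4 + 5·7^3 + 5·7^2 + 5·7 + 4 (base 7). Lift 8: 187244. −1: 187243.

ω^5·5 + ω^4·5 + ω^3·5 + ω^2·5 + ω·5 + 4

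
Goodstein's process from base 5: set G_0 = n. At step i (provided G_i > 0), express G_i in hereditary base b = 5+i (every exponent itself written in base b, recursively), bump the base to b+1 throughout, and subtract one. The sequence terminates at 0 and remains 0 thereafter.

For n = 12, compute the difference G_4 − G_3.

0

G_0=12  [base 5] 2·5 + 2  →[5↦6]→  2·6 + 2 = 14  −1 ⇒ G_1=13
G_1=13  [base 6] 2·6 + 1  →[6↦7]→  2·7 + 1 = 15  −1 ⇒ G_2=14
G_2=14  [base 7] 2·7  →[7↦8]→  2·8 = 16  −1 ⇒ G_3=15
G_3=15  [base 8] 8 + 7  →[8↦9]→  9 + 7 = 16  −1 ⇒ G_4=15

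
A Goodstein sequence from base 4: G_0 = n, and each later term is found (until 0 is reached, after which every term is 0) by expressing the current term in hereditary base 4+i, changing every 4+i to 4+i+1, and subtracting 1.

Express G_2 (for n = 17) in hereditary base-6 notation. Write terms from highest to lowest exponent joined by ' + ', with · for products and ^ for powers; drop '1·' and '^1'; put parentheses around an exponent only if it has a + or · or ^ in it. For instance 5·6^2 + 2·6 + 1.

G_0 = 17. HB_4(17) = 4^2 + 1. Bump = 26. G_1 = 25.
G_1 = 25. HB_5(25) = 5^2. Bump = 36. G_2 = 35.
G_2 = 35. HB_6(35) = 5·6 + 5. Bump = 40. G_3 = 39.

5·6 + 5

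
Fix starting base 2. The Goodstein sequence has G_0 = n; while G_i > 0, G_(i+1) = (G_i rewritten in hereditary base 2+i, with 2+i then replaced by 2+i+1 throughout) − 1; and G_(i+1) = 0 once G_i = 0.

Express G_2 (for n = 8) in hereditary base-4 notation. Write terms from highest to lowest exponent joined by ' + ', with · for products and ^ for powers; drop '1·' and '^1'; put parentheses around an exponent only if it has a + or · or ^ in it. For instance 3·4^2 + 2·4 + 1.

2·4^4 + 2·4^2 + 2·4 + 1

step 0: 8 = 2^(2 + 1); sub 3 for 2: 3^(3 + 1); = 81; G_1 = 81−1 = 80
step 1: 80 = 2·3^3 + 2·3^2 + 2·3 + 2; sub 4 for 3: 2·4^4 + 2·4^2 + 2·4 + 2; = 554; G_2 = 554−1 = 553
step 2: 553 = 2·4^4 + 2·4^2 + 2·4 + 1; sub 5 for 4: 2·5^5 + 2·5^2 + 2·5 + 1; = 6311; G_3 = 6311−1 = 6310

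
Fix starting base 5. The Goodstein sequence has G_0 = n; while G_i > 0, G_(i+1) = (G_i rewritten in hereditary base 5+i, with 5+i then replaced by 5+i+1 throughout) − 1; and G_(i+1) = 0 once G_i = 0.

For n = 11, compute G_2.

13

11 —HB5→ 2·5 + 1 —bump→ 2·6 + 1 = 13 —(−1)→ 12
12 —HB6→ 2·6 —bump→ 2·7 = 14 —(−1)→ 13
13 —HB7→ 7 + 6 —bump→ 8 + 6 = 14 —(−1)→ 13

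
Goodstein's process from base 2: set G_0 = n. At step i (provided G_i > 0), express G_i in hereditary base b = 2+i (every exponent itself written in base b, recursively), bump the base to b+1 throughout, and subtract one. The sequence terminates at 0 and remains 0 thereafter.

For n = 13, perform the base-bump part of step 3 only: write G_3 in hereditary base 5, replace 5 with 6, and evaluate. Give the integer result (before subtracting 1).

280712

13 —HB2→ 2^(2 + 1) + 2^2 + 1 —bump→ 3^(3 + 1) + 3^3 + 1 = 109 —(−1)→ 108
108 —HB3→ 3^(3 + 1) + 3^3 —bump→ 4^(4 + 1) + 4^4 = 1280 —(−1)→ 1279
1279 —HB4→ 4^(4 + 1) + 3·4^3 + 3·4^2 + 3·4 + 3 —bump→ 5^(5 + 1) + 3·5^3 + 3·5^2 + 3·5 + 3 = 16093 —(−1)→ 16092
16092 —HB5→ 5^(5 + 1) + 3·5^3 + 3·5^2 + 3·5 + 2 —bump→ 6^(6 + 1) + 3·6^3 + 3·6^2 + 3·6 + 2 = 280712 —(−1)→ 280711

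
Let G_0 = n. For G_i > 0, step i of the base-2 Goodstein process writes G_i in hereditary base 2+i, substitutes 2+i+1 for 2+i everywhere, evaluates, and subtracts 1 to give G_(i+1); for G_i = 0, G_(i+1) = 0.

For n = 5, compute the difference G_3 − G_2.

G_0 = 5. HB_2(5) = 2^2 + 1. Bump = 28. G_1 = 27.
G_1 = 27. HB_3(27) = 3^3. Bump = 256. G_2 = 255.
G_2 = 255. HB_4(255) = 3·4^3 + 3·4^2 + 3·4 + 3. Bump = 468. G_3 = 467.

212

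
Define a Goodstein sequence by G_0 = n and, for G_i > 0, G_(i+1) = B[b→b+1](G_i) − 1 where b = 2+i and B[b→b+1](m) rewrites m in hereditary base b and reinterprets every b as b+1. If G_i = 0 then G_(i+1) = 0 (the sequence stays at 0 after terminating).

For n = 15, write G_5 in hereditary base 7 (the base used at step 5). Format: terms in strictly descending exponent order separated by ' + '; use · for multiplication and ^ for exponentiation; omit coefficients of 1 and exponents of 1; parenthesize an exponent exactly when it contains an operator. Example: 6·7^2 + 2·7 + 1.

step 0: 15 = 2^(2 + 1) + 2^2 + 2 + 1; sub 3 for 2: 3^(3 + 1) + 3^3 + 3 + 1; = 112; G_1 = 112−1 = 111
step 1: 111 = 3^(3 + 1) + 3^3 + 3; sub 4 for 3: 4^(4 + 1) + 4^4 + 4; = 1284; G_2 = 1284−1 = 1283
step 2: 1283 = 4^(4 + 1) + 4^4 + 3; sub 5 for 4: 5^(5 + 1) + 5^5 + 3; = 18753; G_3 = 18753−1 = 18752
step 3: 18752 = 5^(5 + 1) + 5^5 + 2; sub 6 for 5: 6^(6 + 1) + 6^6 + 2; = 326594; G_4 = 326594−1 = 326593
step 4: 326593 = 6^(6 + 1) + 6^6 + 1; sub 7 for 6: 7^(7 + 1) + 7^7 + 1; = 6588345; G_5 = 6588345−1 = 6588344

7^(7 + 1) + 7^7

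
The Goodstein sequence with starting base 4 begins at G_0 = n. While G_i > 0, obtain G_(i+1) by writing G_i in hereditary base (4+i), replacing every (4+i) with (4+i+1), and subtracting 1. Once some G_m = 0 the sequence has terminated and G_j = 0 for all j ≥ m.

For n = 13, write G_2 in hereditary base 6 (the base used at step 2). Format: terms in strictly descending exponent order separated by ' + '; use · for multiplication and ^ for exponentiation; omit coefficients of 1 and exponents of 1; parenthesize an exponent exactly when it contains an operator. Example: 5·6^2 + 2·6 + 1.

G_0 = 13. HB_4(13) = 3·4 + 1. Bump = 16. G_1 = 15.
G_1 = 15. HB_5(15) = 3·5. Bump = 18. G_2 = 17.
G_2 = 17. HB_6(17) = 2·6 + 5. Bump = 19. G_3 = 18.

2·6 + 5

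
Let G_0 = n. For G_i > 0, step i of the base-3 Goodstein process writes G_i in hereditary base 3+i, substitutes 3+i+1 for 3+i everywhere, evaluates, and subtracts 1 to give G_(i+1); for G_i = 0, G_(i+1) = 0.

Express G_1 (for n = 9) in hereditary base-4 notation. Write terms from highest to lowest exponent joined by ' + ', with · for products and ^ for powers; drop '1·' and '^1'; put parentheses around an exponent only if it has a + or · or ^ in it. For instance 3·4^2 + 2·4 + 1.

3·4 + 3

i=0: 9 = 3^2 (b=3); 3→4: 4^2 = 16; 16−1 = 15
i=1: 15 = 3·4 + 3 (b=4); 4→5: 3·5 + 3 = 18; 18−1 = 17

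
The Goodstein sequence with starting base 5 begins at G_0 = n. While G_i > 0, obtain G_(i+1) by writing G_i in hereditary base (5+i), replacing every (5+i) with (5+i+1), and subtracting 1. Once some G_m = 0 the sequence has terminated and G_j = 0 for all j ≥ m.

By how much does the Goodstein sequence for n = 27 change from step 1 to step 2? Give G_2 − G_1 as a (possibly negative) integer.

G_0=27  [base 5] 5^2 + 2  →[5↦6]→  6^2 + 2 = 38  −1 ⇒ G_1=37
G_1=37  [base 6] 6^2 + 1  →[6↦7]→  7^2 + 1 = 50  −1 ⇒ G_2=49

12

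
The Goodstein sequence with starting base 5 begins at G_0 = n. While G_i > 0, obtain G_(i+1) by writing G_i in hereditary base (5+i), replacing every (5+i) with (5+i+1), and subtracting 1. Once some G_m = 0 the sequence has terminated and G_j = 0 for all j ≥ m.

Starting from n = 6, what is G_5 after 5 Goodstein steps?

3

G_0 = 6. HB_5(6) = 5 + 1. Bump = 7. G_1 = 6.
G_1 = 6. HB_6(6) = 6. Bump = 7. G_2 = 6.
G_2 = 6. HB_7(6) = 6. Bump = 6. G_3 = 5.
G_3 = 5. HB_8(5) = 5. Bump = 5. G_4 = 4.
G_4 = 4. HB_9(4) = 4. Bump = 4. G_5 = 3.
G_5 = 3. HB_10(3) = 3. Bump = 3. G_6 = 2.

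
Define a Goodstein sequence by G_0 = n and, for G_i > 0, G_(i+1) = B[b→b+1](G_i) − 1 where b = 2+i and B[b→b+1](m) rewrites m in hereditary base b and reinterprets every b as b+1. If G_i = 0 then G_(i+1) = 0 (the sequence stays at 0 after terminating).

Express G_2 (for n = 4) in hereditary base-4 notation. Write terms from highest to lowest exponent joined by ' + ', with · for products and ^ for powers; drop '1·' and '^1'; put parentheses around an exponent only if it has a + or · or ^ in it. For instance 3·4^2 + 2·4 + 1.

4 —HB2→ 2^2 —bump→ 3^3 = 27 —(−1)→ 26
26 —HB3→ 2·3^2 + 2·3 + 2 —bump→ 2·4^2 + 2·4 + 2 = 42 —(−1)→ 41
41 —HB4→ 2·4^2 + 2·4 + 1 —bump→ 2·5^2 + 2·5 + 1 = 61 —(−1)→ 60

2·4^2 + 2·4 + 1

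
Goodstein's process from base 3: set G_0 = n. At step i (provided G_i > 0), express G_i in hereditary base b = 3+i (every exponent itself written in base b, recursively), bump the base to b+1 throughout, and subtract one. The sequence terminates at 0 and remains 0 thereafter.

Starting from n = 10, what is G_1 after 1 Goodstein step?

10 —HB3→ 3^2 + 1 —bump→ 4^2 + 1 = 17 —(−1)→ 16
16 —HB4→ 4^2 —bump→ 5^2 = 25 —(−1)→ 24

16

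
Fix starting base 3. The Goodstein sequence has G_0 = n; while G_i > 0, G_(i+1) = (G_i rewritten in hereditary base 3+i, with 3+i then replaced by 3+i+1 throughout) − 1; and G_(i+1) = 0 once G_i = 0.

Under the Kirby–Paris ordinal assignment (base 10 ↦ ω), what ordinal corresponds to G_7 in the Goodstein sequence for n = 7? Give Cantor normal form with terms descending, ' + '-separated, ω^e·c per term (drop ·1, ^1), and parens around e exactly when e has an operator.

(0) 7|_3 = 2·3 + 1 ↦ 2·4 + 1|_4 = 9 ⇒ 8
(1) 8|_4 = 2·4 ↦ 2·5|_5 = 10 ⇒ 9
(2) 9|_5 = 5 + 4 ↦ 6 + 4|_6 = 10 ⇒ 9
(3) 9|_6 = 6 + 3 ↦ 7 + 3|_7 = 10 ⇒ 9
(4) 9|_7 = 7 + 2 ↦ 8 + 2|_8 = 10 ⇒ 9
(5) 9|_8 = 8 + 1 ↦ 9 + 1|_9 = 10 ⇒ 9
(6) 9|_9 = 9 ↦ 10|_10 = 10 ⇒ 9

9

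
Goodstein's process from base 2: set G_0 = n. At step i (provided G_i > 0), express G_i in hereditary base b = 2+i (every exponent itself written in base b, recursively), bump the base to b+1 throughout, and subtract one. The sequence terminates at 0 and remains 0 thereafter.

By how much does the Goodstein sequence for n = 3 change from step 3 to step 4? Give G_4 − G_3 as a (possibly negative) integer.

-1

[0] 3 ≡ 2 + 1 (base 2). Lift 3: 4. −1: 3.
[1] 3 ≡ 3 (base 3). Lift 4: 4. −1: 3.
[2] 3 ≡ 3 (base 4). Lift 5: 3. −1: 2.
[3] 2 ≡ 2 (base 5). Lift 6: 2. −1: 1.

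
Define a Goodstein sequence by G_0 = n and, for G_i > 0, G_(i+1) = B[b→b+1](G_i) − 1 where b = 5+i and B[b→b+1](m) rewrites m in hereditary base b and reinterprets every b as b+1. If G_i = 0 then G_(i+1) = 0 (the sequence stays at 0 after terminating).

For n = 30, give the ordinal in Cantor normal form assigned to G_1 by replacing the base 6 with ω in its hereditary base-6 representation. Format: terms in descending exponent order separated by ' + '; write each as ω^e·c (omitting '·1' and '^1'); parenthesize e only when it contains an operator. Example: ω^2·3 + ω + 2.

ω^2 + 5

G_0 = 30. HB_5(30) = 5^2 + 5. Bump = 42. G_1 = 41.
G_1 = 41. HB_6(41) = 6^2 + 5. Bump = 54. G_2 = 53.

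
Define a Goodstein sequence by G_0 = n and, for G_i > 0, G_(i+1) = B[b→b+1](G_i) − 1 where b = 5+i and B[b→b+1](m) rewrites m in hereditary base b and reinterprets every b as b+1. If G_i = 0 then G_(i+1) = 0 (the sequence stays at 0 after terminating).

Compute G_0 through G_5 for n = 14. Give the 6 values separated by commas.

G_0 = 14. HB_5(14) = 2·5 + 4. Bump = 16. G_1 = 15.
G_1 = 15. HB_6(15) = 2·6 + 3. Bump = 17. G_2 = 16.
G_2 = 16. HB_7(16) = 2·7 + 2. Bump = 18. G_3 = 17.
G_3 = 17. HB_8(17) = 2·8 + 1. Bump = 19. G_4 = 18.
G_4 = 18. HB_9(18) = 2·9. Bump = 20. G_5 = 19.

14, 15, 16, 17, 18, 19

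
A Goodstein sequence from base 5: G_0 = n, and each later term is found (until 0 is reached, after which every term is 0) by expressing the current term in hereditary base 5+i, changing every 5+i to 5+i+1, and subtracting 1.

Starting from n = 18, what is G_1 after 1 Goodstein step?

20

G_0 = 18. HB_5(18) = 3·5 + 3. Bump = 21. G_1 = 20.
G_1 = 20. HB_6(20) = 3·6 + 2. Bump = 23. G_2 = 22.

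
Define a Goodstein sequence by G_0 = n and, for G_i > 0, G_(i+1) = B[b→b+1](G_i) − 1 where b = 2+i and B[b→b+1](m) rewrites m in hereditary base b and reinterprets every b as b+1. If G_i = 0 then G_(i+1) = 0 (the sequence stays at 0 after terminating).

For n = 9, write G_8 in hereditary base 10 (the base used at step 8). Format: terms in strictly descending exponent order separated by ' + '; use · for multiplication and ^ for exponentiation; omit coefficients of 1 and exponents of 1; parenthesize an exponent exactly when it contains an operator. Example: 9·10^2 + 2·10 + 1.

3·10^10 + 3·10^3 + 3·10^2 + 2·10 + 5

9 —HB2→ 2^(2 + 1) + 1 —bump→ 3^(3 + 1) + 1 = 82 —(−1)→ 81
81 —HB3→ 3^(3 + 1) —bump→ 4^(4 + 1) = 1024 —(−1)→ 1023
1023 —HB4→ 3·4^4 + 3·4^3 + 3·4^2 + 3·4 + 3 —bump→ 3·5^5 + 3·5^3 + 3·5^2 + 3·5 + 3 = 9843 —(−1)→ 9842
9842 —HB5→ 3·5^5 + 3·5^3 + 3·5^2 + 3·5 + 2 —bump→ 3·6^6 + 3·6^3 + 3·6^2 + 3·6 + 2 = 140744 —(−1)→ 140743
140743 —HB6→ 3·6^6 + 3·6^3 + 3·6^2 + 3·6 + 1 —bump→ 3·7^7 + 3·7^3 + 3·7^2 + 3·7 + 1 = 2471827 —(−1)→ 2471826
2471826 —HB7→ 3·7^7 + 3·7^3 + 3·7^2 + 3·7 —bump→ 3·8^8 + 3·8^3 + 3·8^2 + 3·8 = 50333400 —(−1)→ 50333399
50333399 —HB8→ 3·8^8 + 3·8^3 + 3·8^2 + 2·8 + 7 —bump→ 3·9^9 + 3·9^3 + 3·9^2 + 2·9 + 7 = 1162263922 —(−1)→ 1162263921
1162263921 —HB9→ 3·9^9 + 3·9^3 + 3·9^2 + 2·9 + 6 —bump→ 3·10^10 + 3·10^3 + 3·10^2 + 2·10 + 6 = 30000003326 —(−1)→ 30000003325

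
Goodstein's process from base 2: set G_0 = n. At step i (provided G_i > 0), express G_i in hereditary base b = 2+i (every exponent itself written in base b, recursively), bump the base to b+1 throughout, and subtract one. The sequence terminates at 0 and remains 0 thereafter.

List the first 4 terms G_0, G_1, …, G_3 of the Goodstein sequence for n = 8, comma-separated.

8, 80, 553, 6310

base 2: 8 = 2^(2 + 1); at 3: 3^(3 + 1) = 81; next = 80
base 3: 80 = 2·3^3 + 2·3^2 + 2·3 + 2; at 4: 2·4^4 + 2·4^2 + 2·4 + 2 = 554; next = 553
base 4: 553 = 2·4^4 + 2·4^2 + 2·4 + 1; at 5: 2·5^5 + 2·5^2 + 2·5 + 1 = 6311; next = 6310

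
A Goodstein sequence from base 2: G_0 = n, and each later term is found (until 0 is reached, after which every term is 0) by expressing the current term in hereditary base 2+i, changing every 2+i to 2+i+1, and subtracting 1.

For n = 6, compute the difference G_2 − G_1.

228

G_0=6  [base 2] 2^2 + 2  →[2↦3]→  3^3 + 3 = 30  −1 ⇒ G_1=29
G_1=29  [base 3] 3^3 + 2  →[3↦4]→  4^4 + 2 = 258  −1 ⇒ G_2=257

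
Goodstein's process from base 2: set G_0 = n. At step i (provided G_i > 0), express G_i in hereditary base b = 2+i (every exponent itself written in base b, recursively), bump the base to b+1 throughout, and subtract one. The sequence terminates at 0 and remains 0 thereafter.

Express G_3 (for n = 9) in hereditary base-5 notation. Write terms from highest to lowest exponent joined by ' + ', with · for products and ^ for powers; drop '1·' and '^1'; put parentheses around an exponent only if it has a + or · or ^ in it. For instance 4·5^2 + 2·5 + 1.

base 2: 9 = 2^(2 + 1) + 1; at 3: 3^(3 + 1) + 1 = 82; next = 81
base 3: 81 = 3^(3 + 1); at 4: 4^(4 + 1) = 1024; next = 1023
base 4: 1023 = 3·4^4 + 3·4^3 + 3·4^2 + 3·4 + 3; at 5: 3·5^5 + 3·5^3 + 3·5^2 + 3·5 + 3 = 9843; next = 9842
base 5: 9842 = 3·5^5 + 3·5^3 + 3·5^2 + 3·5 + 2; at 6: 3·6^6 + 3·6^3 + 3·6^2 + 3·6 + 2 = 140744; next = 140743

3·5^5 + 3·5^3 + 3·5^2 + 3·5 + 2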